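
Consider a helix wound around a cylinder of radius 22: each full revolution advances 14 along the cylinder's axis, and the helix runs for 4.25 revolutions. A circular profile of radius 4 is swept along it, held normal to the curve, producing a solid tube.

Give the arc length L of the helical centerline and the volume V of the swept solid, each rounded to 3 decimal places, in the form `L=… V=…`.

2πR = 2π·22 = 138.230077
per-turn = √(138.230077² + 14²) = √(19107.5541 + 196) = √19303.5541 = 138.937231
L = 4.25 × 138.937231 = 590.483231
V = π·4² × L = 50.265482 × 590.483231 = 29680.924498

L=590.483 V=29680.924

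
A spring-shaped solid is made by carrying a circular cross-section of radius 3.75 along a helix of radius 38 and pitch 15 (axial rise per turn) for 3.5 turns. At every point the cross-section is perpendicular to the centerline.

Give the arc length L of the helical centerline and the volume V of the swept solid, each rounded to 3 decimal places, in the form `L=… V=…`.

L=837.311 V=36991.274

2πR = 2π·38 = 238.761042
per-turn = √(238.761042² + 15²) = √(57006.8350 + 225) = √57231.8350 = 239.231760
L = 3.5 × 239.231760 = 837.311160
V = π·3.75² × L = 44.178647 × 837.311160 = 36991.273917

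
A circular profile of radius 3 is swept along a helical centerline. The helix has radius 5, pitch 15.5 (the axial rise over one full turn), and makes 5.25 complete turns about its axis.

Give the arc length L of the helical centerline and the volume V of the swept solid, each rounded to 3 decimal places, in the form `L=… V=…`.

2πR = 2π·5 = 31.415927
per-turn = √(31.415927² + 15.5²) = √(986.9604 + 240.25) = √1227.2104 = 35.031563
L = 5.25 × 35.031563 = 183.915708
V = π·3² × L = 28.274334 × 183.915708 = 5200.094142

L=183.916 V=5200.094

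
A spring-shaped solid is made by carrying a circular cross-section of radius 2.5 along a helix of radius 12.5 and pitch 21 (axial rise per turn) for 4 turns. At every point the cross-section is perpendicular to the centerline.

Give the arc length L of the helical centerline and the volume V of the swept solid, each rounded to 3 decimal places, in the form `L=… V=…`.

L=325.195 V=6385.197

2πR = 2π·12.5 = 78.539816
per-turn = √(78.539816² + 21²) = √(6168.5028 + 441) = √6609.5028 = 81.298848
L = 4 × 81.298848 = 325.195394
V = π·2.5² × L = 19.634954 × 325.195394 = 6385.196622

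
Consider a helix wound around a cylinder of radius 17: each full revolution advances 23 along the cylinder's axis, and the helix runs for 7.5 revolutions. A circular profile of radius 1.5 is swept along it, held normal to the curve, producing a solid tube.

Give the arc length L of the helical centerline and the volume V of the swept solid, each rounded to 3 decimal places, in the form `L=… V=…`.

2πR = 2π·17 = 106.814150
per-turn = √(106.814150² + 23²) = √(11409.2627 + 529) = √11938.2627 = 109.262357
L = 7.5 × 109.262357 = 819.467679
V = π·1.5² × L = 7.068583 × 819.467679 = 5792.475687

L=819.468 V=5792.476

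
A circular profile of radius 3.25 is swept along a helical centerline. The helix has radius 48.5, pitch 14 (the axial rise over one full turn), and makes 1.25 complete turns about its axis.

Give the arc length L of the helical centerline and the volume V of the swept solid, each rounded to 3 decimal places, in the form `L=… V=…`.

L=381.320 V=12653.365

2πR = 2π·48.5 = 304.734487
per-turn = √(304.734487² + 14²) = √(92863.1078 + 196) = √93059.1078 = 305.055909
L = 1.25 × 305.055909 = 381.319887
V = π·3.25² × L = 33.183072 × 381.319887 = 12653.365408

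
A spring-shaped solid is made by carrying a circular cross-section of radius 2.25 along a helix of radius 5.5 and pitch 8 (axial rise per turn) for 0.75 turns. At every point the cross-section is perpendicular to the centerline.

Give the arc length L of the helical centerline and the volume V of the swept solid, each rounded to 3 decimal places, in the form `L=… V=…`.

L=26.604 V=423.112

2πR = 2π·5.5 = 34.557519
per-turn = √(34.557519² + 8²) = √(1194.2221 + 64) = √1258.2221 = 35.471427
L = 0.75 × 35.471427 = 26.603570
V = π·2.25² × L = 15.904313 × 26.603570 = 423.111503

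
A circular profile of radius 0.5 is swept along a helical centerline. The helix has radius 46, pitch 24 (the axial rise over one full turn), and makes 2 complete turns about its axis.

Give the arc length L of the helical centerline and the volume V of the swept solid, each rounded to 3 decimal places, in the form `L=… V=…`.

2πR = 2π·46 = 289.026524
per-turn = √(289.026524² + 24²) = √(83536.3317 + 576) = √84112.3317 = 290.021261
L = 2 × 290.021261 = 580.042521
V = π·0.5² × L = 0.785398 × 580.042521 = 455.564331

L=580.043 V=455.564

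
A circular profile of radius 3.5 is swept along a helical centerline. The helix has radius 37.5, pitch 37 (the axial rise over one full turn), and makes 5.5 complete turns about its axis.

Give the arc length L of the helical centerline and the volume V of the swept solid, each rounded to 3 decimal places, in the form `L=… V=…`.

2πR = 2π·37.5 = 235.619449
per-turn = √(235.619449² + 37²) = √(55516.5248 + 1369) = √56885.5248 = 238.506865
L = 5.5 × 238.506865 = 1311.787759
V = π·3.5² × L = 38.484510 × 1311.787759 = 50483.509126

L=1311.788 V=50483.509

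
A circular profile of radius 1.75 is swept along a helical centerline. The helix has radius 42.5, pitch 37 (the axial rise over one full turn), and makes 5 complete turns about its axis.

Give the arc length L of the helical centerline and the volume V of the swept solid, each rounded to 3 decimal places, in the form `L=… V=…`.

L=1347.933 V=12968.631

2πR = 2π·42.5 = 267.035376
per-turn = √(267.035376² + 37²) = √(71307.8918 + 1369) = √72676.8918 = 269.586520
L = 5 × 269.586520 = 1347.932600
V = π·1.75² × L = 9.621128 × 1347.932600 = 12968.631411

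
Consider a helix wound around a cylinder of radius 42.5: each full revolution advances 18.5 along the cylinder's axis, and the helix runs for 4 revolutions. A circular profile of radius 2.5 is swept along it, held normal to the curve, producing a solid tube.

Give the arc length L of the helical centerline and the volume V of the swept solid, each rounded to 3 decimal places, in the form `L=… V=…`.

L=1070.702 V=21023.180

2πR = 2π·42.5 = 267.035376
per-turn = √(267.035376² + 18.5²) = √(71307.8918 + 342.25) = √71650.1418 = 267.675441
L = 4 × 267.675441 = 1070.701765
V = π·2.5² × L = 19.634954 × 1070.701765 = 21023.179987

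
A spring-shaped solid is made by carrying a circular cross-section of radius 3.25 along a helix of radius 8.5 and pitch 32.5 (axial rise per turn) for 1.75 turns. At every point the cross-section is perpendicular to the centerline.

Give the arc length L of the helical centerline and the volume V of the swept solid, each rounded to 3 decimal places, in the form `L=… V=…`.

L=109.407 V=3630.474

2πR = 2π·8.5 = 53.407075
per-turn = √(53.407075² + 32.5²) = √(2852.3157 + 1056.25) = √3908.5657 = 62.518523
L = 1.75 × 62.518523 = 109.407415
V = π·3.25² × L = 33.183072 × 109.407415 = 3630.474160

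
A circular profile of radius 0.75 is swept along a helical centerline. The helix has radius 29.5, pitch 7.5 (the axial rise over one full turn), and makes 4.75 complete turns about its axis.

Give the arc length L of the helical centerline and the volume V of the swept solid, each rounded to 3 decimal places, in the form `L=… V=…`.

2πR = 2π·29.5 = 185.353967
per-turn = √(185.353967² + 7.5²) = √(34356.0929 + 56.25) = √34412.3429 = 185.505641
L = 4.75 × 185.505641 = 881.151796
V = π·0.75² × L = 1.767146 × 881.151796 = 1557.123755

L=881.152 V=1557.124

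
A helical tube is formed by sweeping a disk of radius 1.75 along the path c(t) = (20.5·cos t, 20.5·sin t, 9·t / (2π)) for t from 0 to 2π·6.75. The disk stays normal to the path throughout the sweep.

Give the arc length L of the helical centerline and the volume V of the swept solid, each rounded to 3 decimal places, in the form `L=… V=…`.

2πR = 2π·20.5 = 128.805299
per-turn = √(128.805299² + 9²) = √(16590.8050 + 81) = √16671.8050 = 129.119344
L = 6.75 × 129.119344 = 871.555572
V = π·1.75² × L = 9.621128 × 871.555572 = 8385.347284

L=871.556 V=8385.347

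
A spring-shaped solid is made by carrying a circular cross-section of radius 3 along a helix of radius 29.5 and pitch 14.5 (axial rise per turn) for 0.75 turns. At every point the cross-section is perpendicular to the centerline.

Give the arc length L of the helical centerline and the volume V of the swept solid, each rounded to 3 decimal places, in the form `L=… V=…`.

2πR = 2π·29.5 = 185.353967
per-turn = √(185.353967² + 14.5²) = √(34356.0929 + 210.25) = √34566.3429 = 185.920260
L = 0.75 × 185.920260 = 139.440195
V = π·3² × L = 28.274334 × 139.440195 = 3942.578621

L=139.440 V=3942.579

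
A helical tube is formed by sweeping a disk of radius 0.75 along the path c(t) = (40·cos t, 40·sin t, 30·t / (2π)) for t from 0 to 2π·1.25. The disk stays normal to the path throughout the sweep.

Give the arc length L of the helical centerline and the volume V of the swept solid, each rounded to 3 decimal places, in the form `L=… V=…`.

2πR = 2π·40 = 251.327412
per-turn = √(251.327412² + 30²) = √(63165.4682 + 900) = √64065.4682 = 253.111573
L = 1.25 × 253.111573 = 316.389466
V = π·0.75² × L = 1.767146 × 316.389466 = 559.106337

L=316.389 V=559.106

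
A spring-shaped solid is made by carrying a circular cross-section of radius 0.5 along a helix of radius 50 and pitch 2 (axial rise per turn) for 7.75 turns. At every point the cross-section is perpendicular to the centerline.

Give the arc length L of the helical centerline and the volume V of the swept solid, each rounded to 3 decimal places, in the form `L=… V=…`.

2πR = 2π·50 = 314.159265
per-turn = √(314.159265² + 2²) = √(98696.0440 + 4) = √98700.0440 = 314.165631
L = 7.75 × 314.165631 = 2434.783644
V = π·0.5² × L = 0.785398 × 2434.783644 = 1912.274602

L=2434.784 V=1912.275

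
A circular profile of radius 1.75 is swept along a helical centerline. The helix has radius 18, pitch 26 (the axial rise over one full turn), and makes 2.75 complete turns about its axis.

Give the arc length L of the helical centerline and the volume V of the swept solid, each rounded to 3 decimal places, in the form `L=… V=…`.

2πR = 2π·18 = 113.097336
per-turn = √(113.097336² + 26²) = √(12791.0073 + 676) = √13467.0073 = 116.047436
L = 2.75 × 116.047436 = 319.130448
V = π·1.75² × L = 9.621128 × 319.130448 = 3070.394728

L=319.130 V=3070.395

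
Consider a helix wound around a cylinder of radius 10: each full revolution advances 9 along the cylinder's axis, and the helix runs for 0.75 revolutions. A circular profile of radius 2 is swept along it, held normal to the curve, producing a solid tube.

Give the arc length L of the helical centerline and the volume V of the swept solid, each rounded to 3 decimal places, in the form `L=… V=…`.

L=47.605 V=598.220

2πR = 2π·10 = 62.831853
per-turn = √(62.831853² + 9²) = √(3947.8418 + 81) = √4028.8418 = 63.473158
L = 0.75 × 63.473158 = 47.604868
V = π·2² × L = 12.566371 × 47.604868 = 598.220419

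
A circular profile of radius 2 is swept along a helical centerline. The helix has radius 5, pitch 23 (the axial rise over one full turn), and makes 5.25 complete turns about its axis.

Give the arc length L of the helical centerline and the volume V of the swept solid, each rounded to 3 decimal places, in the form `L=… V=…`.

2πR = 2π·5 = 31.415927
per-turn = √(31.415927² + 23²) = √(986.9604 + 529) = √1515.9604 = 38.935337
L = 5.25 × 38.935337 = 204.410517
V = π·2² × L = 12.566371 × 204.410517 = 2568.698319

L=204.411 V=2568.698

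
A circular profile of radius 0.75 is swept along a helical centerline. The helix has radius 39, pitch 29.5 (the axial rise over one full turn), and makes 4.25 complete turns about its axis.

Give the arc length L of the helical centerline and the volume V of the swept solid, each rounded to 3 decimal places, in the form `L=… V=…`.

2πR = 2π·39 = 245.044227
per-turn = √(245.044227² + 29.5²) = √(60046.6732 + 870.25) = √60916.9232 = 246.813539
L = 4.25 × 246.813539 = 1048.957542
V = π·0.75² × L = 1.767146 × 1048.957542 = 1853.660986

L=1048.958 V=1853.661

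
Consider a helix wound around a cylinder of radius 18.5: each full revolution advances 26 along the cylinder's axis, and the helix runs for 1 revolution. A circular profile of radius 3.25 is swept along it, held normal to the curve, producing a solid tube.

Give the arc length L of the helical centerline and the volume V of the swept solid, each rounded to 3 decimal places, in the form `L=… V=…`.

2πR = 2π·18.5 = 116.238928
per-turn = √(116.238928² + 26²) = √(13511.4884 + 676) = √14187.4884 = 119.111244
L = 1 × 119.111244 = 119.111244
V = π·3.25² × L = 33.183072 × 119.111244 = 3952.477031

L=119.111 V=3952.477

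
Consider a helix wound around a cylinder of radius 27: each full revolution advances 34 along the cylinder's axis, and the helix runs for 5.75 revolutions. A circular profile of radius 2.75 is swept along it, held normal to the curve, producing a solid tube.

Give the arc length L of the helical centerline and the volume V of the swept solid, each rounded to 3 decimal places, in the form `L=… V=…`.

L=994.862 V=23636.235

2πR = 2π·27 = 169.646003
per-turn = √(169.646003² + 34²) = √(28779.7664 + 1156) = √29935.7664 = 173.019555
L = 5.75 × 173.019555 = 994.862442
V = π·2.75² × L = 23.758294 × 994.862442 = 23636.234818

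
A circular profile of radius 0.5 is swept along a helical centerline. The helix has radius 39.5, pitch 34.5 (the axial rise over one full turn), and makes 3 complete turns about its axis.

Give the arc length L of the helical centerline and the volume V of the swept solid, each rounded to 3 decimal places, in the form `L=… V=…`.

L=751.717 V=590.397

2πR = 2π·39.5 = 248.185820
per-turn = √(248.185820² + 34.5²) = √(61596.2011 + 1190.25) = √62786.4511 = 250.572247
L = 3 × 250.572247 = 751.716742
V = π·0.5² × L = 0.785398 × 751.716742 = 590.396948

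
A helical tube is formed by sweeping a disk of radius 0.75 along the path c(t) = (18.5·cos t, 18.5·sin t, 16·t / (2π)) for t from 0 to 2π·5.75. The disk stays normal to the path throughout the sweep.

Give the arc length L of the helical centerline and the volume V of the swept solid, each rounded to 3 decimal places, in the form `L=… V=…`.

L=674.676 V=1192.251

2πR = 2π·18.5 = 116.238928
per-turn = √(116.238928² + 16²) = √(13511.4884 + 256) = √13767.4884 = 117.334941
L = 5.75 × 117.334941 = 674.675912
V = π·0.75² × L = 1.767146 × 674.675912 = 1192.250750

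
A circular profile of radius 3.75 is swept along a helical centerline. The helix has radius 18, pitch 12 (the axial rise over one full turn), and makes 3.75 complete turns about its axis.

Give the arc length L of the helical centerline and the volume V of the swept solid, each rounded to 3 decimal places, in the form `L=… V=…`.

2πR = 2π·18 = 113.097336
per-turn = √(113.097336² + 12²) = √(12791.0073 + 144) = √12935.0073 = 113.732174
L = 3.75 × 113.732174 = 426.495651
V = π·3.75² × L = 44.178647 × 426.495651 = 18842.000675

L=426.496 V=18842.001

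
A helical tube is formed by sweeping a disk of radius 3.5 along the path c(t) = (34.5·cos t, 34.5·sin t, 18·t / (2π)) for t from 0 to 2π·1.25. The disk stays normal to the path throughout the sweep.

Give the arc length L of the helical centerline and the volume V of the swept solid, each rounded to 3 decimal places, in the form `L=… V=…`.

L=271.895 V=10463.743

2πR = 2π·34.5 = 216.769893
per-turn = √(216.769893² + 18²) = √(46989.1866 + 324) = √47313.1866 = 217.515946
L = 1.25 × 217.515946 = 271.894932
V = π·3.5² × L = 38.484510 × 271.894932 = 10463.743227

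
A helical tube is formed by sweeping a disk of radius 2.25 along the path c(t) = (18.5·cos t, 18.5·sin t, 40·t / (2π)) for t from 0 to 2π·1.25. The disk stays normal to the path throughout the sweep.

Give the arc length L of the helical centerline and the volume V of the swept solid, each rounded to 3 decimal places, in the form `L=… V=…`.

L=153.661 V=2443.872

2πR = 2π·18.5 = 116.238928
per-turn = √(116.238928² + 40²) = √(13511.4884 + 1600) = √15111.4884 = 122.928794
L = 1.25 × 122.928794 = 153.660993
V = π·2.25² × L = 15.904313 × 153.660993 = 2443.872494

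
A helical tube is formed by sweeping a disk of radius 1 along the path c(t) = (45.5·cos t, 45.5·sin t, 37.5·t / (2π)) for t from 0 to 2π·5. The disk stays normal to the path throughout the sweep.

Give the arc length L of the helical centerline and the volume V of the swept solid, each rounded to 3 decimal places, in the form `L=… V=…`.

2πR = 2π·45.5 = 285.884931
per-turn = √(285.884931² + 37.5²) = √(81730.1940 + 1406.25) = √83136.4440 = 288.333911
L = 5 × 288.333911 = 1441.669553
V = π·1² × L = 3.141593 × 1441.669553 = 4529.138478

L=1441.670 V=4529.138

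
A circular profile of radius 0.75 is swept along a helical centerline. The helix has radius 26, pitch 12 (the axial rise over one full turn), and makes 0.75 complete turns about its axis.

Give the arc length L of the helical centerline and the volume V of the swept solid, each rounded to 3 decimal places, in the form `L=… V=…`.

2πR = 2π·26 = 163.362818
per-turn = √(163.362818² + 12²) = √(26687.4103 + 144) = √26831.4103 = 163.802962
L = 0.75 × 163.802962 = 122.852221
V = π·0.75² × L = 1.767146 × 122.852221 = 217.097795

L=122.852 V=217.098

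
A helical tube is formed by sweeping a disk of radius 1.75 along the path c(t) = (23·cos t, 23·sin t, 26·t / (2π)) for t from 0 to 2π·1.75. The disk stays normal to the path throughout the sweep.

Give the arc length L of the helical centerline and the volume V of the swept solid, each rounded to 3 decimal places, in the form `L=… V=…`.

2πR = 2π·23 = 144.513262
per-turn = √(144.513262² + 26²) = √(20884.0829 + 676) = √21560.0829 = 146.833521
L = 1.75 × 146.833521 = 256.958662
V = π·1.75² × L = 9.621128 × 256.958662 = 2472.232049

L=256.959 V=2472.232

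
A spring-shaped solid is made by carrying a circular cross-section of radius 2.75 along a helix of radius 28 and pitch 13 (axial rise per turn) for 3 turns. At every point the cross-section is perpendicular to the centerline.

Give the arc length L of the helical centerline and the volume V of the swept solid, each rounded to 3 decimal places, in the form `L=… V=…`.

L=529.227 V=12573.520

2πR = 2π·28 = 175.929189
per-turn = √(175.929189² + 13²) = √(30951.0794 + 169) = √31120.0794 = 176.408842
L = 3 × 176.408842 = 529.226525
V = π·2.75² × L = 23.758294 × 529.226525 = 12573.519605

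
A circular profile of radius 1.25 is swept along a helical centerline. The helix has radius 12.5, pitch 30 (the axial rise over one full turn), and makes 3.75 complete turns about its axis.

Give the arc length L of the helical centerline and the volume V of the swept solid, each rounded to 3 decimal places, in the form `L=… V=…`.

L=315.279 V=1547.622

2πR = 2π·12.5 = 78.539816
per-turn = √(78.539816² + 30²) = √(6168.5028 + 900) = √7068.5028 = 84.074388
L = 3.75 × 84.074388 = 315.278956
V = π·1.25² × L = 4.908739 × 315.278956 = 1547.621955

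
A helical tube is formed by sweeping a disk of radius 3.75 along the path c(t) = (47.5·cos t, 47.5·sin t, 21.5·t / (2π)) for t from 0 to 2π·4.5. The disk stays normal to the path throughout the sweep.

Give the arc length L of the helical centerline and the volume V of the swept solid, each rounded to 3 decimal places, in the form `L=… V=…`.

L=1346.511 V=59487.043

2πR = 2π·47.5 = 298.451302
per-turn = √(298.451302² + 21.5²) = √(89073.1797 + 462.25) = √89535.4297 = 299.224714
L = 4.5 × 299.224714 = 1346.511215
V = π·3.75² × L = 44.178647 × 1346.511215 = 59487.043228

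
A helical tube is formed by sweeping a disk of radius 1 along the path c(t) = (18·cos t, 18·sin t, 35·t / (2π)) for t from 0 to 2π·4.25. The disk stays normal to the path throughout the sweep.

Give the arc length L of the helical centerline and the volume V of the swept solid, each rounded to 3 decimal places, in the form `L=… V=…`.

L=503.154 V=1580.705

2πR = 2π·18 = 113.097336
per-turn = √(113.097336² + 35²) = √(12791.0073 + 1225) = √14016.0073 = 118.389220
L = 4.25 × 118.389220 = 503.154183
V = π·1² × L = 3.141593 × 503.154183 = 1580.705485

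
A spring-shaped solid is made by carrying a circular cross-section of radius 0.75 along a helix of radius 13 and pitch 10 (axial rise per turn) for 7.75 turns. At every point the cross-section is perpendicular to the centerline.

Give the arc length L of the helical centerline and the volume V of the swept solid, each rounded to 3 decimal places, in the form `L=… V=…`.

2πR = 2π·13 = 81.681409
per-turn = √(81.681409² + 10²) = √(6671.8526 + 100) = √6771.8526 = 82.291267
L = 7.75 × 82.291267 = 637.757317
V = π·0.75² × L = 1.767146 × 637.757317 = 1127.010207

L=637.757 V=1127.010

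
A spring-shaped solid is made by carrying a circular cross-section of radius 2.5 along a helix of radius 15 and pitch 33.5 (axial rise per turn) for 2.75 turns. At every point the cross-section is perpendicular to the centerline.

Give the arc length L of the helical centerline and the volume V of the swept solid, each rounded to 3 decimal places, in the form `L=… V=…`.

2πR = 2π·15 = 94.247780
per-turn = √(94.247780² + 33.5²) = √(8882.6440 + 1122.25) = √10004.8940 = 100.024467
L = 2.75 × 100.024467 = 275.067284
V = π·2.5² × L = 19.634954 × 275.067284 = 5400.933486

L=275.067 V=5400.933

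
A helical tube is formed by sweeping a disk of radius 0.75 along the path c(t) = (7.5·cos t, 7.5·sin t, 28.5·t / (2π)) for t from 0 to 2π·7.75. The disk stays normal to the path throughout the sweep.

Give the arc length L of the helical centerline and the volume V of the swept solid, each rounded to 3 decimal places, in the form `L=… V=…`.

L=426.807 V=754.230

2πR = 2π·7.5 = 47.123890
per-turn = √(47.123890² + 28.5²) = √(2220.6610 + 812.25) = √3032.9110 = 55.071871
L = 7.75 × 55.071871 = 426.807001
V = π·0.75² × L = 1.767146 × 426.807001 = 754.230229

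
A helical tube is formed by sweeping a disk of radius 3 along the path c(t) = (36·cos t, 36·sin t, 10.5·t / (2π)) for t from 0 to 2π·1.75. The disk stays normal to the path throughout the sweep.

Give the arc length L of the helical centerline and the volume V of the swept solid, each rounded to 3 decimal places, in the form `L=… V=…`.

2πR = 2π·36 = 226.194671
per-turn = √(226.194671² + 10.5²) = √(51164.0292 + 110.25) = √51274.2792 = 226.438246
L = 1.75 × 226.438246 = 396.266930
V = π·3² × L = 28.274334 × 396.266930 = 11204.183496

L=396.267 V=11204.183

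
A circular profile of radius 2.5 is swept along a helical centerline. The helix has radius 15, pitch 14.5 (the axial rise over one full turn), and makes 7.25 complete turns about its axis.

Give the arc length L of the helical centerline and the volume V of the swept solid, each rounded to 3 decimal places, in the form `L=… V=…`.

2πR = 2π·15 = 94.247780
per-turn = √(94.247780² + 14.5²) = √(8882.6440 + 210.25) = √9092.8940 = 95.356667
L = 7.25 × 95.356667 = 691.335836
V = π·2.5² × L = 19.634954 × 691.335836 = 13574.347407

L=691.336 V=13574.347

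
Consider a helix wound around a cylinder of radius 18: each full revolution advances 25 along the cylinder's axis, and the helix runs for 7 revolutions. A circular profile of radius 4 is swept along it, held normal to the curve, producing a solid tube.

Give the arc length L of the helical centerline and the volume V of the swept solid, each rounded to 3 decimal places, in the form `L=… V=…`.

L=810.792 V=40754.872

2πR = 2π·18 = 113.097336
per-turn = √(113.097336² + 25²) = √(12791.0073 + 625) = √13416.0073 = 115.827489
L = 7 × 115.827489 = 810.792426
V = π·4² × L = 50.265482 × 810.792426 = 40754.872460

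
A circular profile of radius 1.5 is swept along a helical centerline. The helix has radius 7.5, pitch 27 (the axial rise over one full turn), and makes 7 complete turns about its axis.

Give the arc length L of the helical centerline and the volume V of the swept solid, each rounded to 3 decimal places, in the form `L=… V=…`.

L=380.175 V=2687.302

2πR = 2π·7.5 = 47.123890
per-turn = √(47.123890² + 27²) = √(2220.6610 + 729) = √2949.6610 = 54.310782
L = 7 × 54.310782 = 380.175471
V = π·1.5² × L = 7.068583 × 380.175471 = 2687.302048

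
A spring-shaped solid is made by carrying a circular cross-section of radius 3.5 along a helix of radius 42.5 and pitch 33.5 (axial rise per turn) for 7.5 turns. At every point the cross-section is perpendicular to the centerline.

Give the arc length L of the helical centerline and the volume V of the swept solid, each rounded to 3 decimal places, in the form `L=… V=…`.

2πR = 2π·42.5 = 267.035376
per-turn = √(267.035376² + 33.5²) = √(71307.8918 + 1122.25) = √72430.1418 = 269.128486
L = 7.5 × 269.128486 = 2018.463643
V = π·3.5² × L = 38.484510 × 2018.463643 = 77679.584248

L=2018.464 V=77679.584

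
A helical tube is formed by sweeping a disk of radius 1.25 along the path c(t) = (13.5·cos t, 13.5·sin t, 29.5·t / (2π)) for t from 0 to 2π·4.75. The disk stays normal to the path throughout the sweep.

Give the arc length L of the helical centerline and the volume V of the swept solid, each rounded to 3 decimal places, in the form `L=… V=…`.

L=426.580 V=2093.972

2πR = 2π·13.5 = 84.823002
per-turn = √(84.823002² + 29.5²) = √(7194.9416 + 870.25) = √8065.1916 = 89.806412
L = 4.75 × 89.806412 = 426.580456
V = π·1.25² × L = 4.908739 × 426.580456 = 2093.971918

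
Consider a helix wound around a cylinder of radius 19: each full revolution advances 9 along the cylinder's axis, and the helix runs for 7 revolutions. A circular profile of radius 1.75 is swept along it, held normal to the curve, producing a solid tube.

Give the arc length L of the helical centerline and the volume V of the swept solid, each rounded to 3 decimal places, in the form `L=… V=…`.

L=838.035 V=8062.842

2πR = 2π·19 = 119.380521
per-turn = √(119.380521² + 9²) = √(14251.7088 + 81) = √14332.7088 = 119.719291
L = 7 × 119.719291 = 838.035040
V = π·1.75² × L = 9.621128 × 838.035040 = 8062.841975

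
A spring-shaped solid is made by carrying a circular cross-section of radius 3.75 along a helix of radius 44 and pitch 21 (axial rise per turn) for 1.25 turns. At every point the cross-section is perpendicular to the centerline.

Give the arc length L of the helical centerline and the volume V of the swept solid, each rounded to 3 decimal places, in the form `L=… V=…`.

2πR = 2π·44 = 276.460154
per-turn = √(276.460154² + 21²) = √(76430.2165 + 441) = √76871.2165 = 277.256590
L = 1.25 × 277.256590 = 346.570737
V = π·3.75² × L = 44.178647 × 346.570737 = 15311.026144

L=346.571 V=15311.026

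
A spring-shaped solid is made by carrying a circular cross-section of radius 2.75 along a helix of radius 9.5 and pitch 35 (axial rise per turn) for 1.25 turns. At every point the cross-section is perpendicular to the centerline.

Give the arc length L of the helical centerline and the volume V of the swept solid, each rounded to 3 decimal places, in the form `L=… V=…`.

L=86.494 V=2054.940

2πR = 2π·9.5 = 59.690260
per-turn = √(59.690260² + 35²) = √(3562.9272 + 1225) = √4787.9272 = 69.194849
L = 1.25 × 69.194849 = 86.493562
V = π·2.75² × L = 23.758294 × 86.493562 = 2054.939509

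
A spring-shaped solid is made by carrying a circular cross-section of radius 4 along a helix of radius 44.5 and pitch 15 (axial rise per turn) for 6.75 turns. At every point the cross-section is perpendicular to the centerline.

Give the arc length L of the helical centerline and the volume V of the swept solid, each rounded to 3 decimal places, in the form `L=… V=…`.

L=1890.026 V=95003.056

2πR = 2π·44.5 = 279.601746
per-turn = √(279.601746² + 15²) = √(78177.1365 + 225) = √78402.1365 = 280.003815
L = 6.75 × 280.003815 = 1890.025752
V = π·4² × L = 50.265482 × 1890.025752 = 95003.056272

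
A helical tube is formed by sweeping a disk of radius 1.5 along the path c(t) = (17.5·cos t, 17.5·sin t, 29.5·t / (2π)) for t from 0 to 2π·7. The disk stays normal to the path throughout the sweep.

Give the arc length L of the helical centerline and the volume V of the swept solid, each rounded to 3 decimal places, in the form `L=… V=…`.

2πR = 2π·17.5 = 109.955743
per-turn = √(109.955743² + 29.5²) = √(12090.2654 + 870.25) = √12960.5154 = 113.844259
L = 7 × 113.844259 = 796.909816
V = π·1.5² × L = 7.068583 × 796.909816 = 5633.023550

L=796.910 V=5633.024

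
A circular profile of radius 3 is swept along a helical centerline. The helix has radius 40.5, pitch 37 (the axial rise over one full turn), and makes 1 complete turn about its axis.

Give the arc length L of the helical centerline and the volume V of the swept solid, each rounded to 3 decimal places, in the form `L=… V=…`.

2πR = 2π·40.5 = 254.469005
per-turn = √(254.469005² + 37²) = √(64754.4745 + 1369) = √66123.4745 = 257.144851
L = 1 × 257.144851 = 257.144851
V = π·3² × L = 28.274334 × 257.144851 = 7270.599378

L=257.145 V=7270.599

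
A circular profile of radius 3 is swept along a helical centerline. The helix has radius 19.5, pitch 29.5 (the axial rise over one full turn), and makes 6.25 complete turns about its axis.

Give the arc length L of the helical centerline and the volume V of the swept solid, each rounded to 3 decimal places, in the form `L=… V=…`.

2πR = 2π·19.5 = 122.522113
per-turn = √(122.522113² + 29.5²) = √(15011.6683 + 870.25) = √15881.9183 = 126.023483
L = 6.25 × 126.023483 = 787.646769
V = π·3² × L = 28.274334 × 787.646769 = 22270.187740

L=787.647 V=22270.188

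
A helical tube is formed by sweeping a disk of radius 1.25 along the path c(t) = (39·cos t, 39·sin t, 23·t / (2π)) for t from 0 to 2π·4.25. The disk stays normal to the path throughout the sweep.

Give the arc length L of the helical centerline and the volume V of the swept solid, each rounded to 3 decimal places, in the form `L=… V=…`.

2πR = 2π·39 = 245.044227
per-turn = √(245.044227² + 23²) = √(60046.6732 + 529) = √60575.6732 = 246.121257
L = 4.25 × 246.121257 = 1046.015343
V = π·1.25² × L = 4.908739 × 1046.015343 = 5134.615806

L=1046.015 V=5134.616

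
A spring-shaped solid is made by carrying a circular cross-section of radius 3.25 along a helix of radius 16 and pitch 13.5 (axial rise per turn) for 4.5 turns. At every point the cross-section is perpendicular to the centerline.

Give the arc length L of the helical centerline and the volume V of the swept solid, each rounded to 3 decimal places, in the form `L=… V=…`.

L=456.450 V=15146.416

2πR = 2π·16 = 100.530965
per-turn = √(100.530965² + 13.5²) = √(10106.4749 + 182.25) = √10288.7249 = 101.433352
L = 4.5 × 101.433352 = 456.450084
V = π·3.25² × L = 33.183072 × 456.450084 = 15146.416192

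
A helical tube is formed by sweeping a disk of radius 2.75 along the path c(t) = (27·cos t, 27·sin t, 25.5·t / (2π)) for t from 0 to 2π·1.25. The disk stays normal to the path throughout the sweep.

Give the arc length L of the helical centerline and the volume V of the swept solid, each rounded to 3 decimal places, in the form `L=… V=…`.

L=214.440 V=5094.722

2πR = 2π·27 = 169.646003
per-turn = √(169.646003² + 25.5²) = √(28779.7664 + 650.25) = √29430.0164 = 171.551789
L = 1.25 × 171.551789 = 214.439737
V = π·2.75² × L = 23.758294 × 214.439737 = 5094.722405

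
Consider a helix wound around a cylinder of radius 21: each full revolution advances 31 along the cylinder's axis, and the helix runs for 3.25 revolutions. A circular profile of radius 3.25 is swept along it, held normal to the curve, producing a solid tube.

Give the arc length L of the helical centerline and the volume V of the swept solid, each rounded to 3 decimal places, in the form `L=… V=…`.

2πR = 2π·21 = 131.946891
per-turn = √(131.946891² + 31²) = √(17409.9822 + 961) = √18370.9822 = 135.539596
L = 3.25 × 135.539596 = 440.503688
V = π·3.25² × L = 33.183072 × 440.503688 = 14617.265771

L=440.504 V=14617.266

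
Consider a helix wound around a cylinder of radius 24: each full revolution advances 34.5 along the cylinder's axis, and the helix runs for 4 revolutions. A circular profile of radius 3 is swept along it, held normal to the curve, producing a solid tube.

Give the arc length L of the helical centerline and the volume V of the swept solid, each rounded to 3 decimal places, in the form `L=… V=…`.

2πR = 2π·24 = 150.796447
per-turn = √(150.796447² + 34.5²) = √(22739.5685 + 1190.25) = √23929.8185 = 154.692658
L = 4 × 154.692658 = 618.770633
V = π·3² × L = 28.274334 × 618.770633 = 17495.327483

L=618.771 V=17495.327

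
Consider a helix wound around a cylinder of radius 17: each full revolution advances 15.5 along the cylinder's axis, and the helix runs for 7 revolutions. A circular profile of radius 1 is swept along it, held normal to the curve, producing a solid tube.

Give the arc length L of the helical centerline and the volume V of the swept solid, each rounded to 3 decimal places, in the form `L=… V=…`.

2πR = 2π·17 = 106.814150
per-turn = √(106.814150² + 15.5²) = √(11409.2627 + 240.25) = √11649.5127 = 107.932908
L = 7 × 107.932908 = 755.530358
V = π·1² × L = 3.141593 × 755.530358 = 2373.568622

L=755.530 V=2373.569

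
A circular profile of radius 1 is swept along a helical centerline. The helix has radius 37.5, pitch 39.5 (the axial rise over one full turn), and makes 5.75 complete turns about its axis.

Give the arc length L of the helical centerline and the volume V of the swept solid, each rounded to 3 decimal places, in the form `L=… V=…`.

L=1373.718 V=4315.662

2πR = 2π·37.5 = 235.619449
per-turn = √(235.619449² + 39.5²) = √(55516.5248 + 1560.25) = √57076.7748 = 238.907461
L = 5.75 × 238.907461 = 1373.717899
V = π·1² × L = 3.141593 × 1373.717899 = 4315.662059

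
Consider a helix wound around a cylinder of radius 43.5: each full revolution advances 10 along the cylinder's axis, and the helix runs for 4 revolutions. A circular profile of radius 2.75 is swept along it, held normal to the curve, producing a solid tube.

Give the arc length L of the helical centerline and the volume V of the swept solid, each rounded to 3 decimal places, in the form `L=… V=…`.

L=1094.006 V=25991.711

2πR = 2π·43.5 = 273.318561
per-turn = √(273.318561² + 10²) = √(74703.0357 + 100) = √74803.0357 = 273.501436
L = 4 × 273.501436 = 1094.005746
V = π·2.75² × L = 23.758294 × 1094.005746 = 25991.710626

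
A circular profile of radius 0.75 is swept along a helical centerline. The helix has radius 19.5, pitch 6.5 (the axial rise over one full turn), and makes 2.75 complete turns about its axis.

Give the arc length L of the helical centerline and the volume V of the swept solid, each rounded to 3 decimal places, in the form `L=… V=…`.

L=337.410 V=596.252

2πR = 2π·19.5 = 122.522113
per-turn = √(122.522113² + 6.5²) = √(15011.6683 + 42.25) = √15053.9183 = 122.694410
L = 2.75 × 122.694410 = 337.409628
V = π·0.75² × L = 1.767146 × 337.409628 = 596.252030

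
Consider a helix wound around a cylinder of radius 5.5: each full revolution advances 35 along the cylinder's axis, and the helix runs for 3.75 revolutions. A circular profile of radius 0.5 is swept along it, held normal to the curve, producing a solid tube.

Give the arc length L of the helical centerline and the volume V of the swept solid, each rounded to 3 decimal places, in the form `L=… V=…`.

L=184.446 V=144.864

2πR = 2π·5.5 = 34.557519
per-turn = √(34.557519² + 35²) = √(1194.2221 + 1225) = √2419.2221 = 49.185589
L = 3.75 × 49.185589 = 184.445958
V = π·0.5² × L = 0.785398 × 184.445958 = 144.863516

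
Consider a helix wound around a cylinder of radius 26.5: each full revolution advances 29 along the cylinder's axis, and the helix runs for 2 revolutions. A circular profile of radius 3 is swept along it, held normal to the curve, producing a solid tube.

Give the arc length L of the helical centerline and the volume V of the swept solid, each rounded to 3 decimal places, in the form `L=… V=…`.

2πR = 2π·26.5 = 166.504411
per-turn = √(166.504411² + 29²) = √(27723.7188 + 841) = √28564.7188 = 169.011002
L = 2 × 169.011002 = 338.022004
V = π·3² × L = 28.274334 × 338.022004 = 9557.346995

L=338.022 V=9557.347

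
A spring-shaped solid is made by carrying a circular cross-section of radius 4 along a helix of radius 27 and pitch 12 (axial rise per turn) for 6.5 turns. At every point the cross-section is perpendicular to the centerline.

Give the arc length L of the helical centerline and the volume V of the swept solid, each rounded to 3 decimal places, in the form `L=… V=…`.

2πR = 2π·27 = 169.646003
per-turn = √(169.646003² + 12²) = √(28779.7664 + 144) = √28923.7664 = 170.069887
L = 6.5 × 170.069887 = 1105.454265
V = π·4² × L = 50.265482 × 1105.454265 = 55566.191961

L=1105.454 V=55566.192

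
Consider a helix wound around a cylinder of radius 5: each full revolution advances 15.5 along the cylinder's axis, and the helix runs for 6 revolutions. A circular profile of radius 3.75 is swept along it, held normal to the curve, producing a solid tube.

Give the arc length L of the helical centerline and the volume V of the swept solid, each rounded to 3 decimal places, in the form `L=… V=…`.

2πR = 2π·5 = 31.415927
per-turn = √(31.415927² + 15.5²) = √(986.9604 + 240.25) = √1227.2104 = 35.031563
L = 6 × 35.031563 = 210.189381
V = π·3.75² × L = 44.178647 × 210.189381 = 9285.882397

L=210.189 V=9285.882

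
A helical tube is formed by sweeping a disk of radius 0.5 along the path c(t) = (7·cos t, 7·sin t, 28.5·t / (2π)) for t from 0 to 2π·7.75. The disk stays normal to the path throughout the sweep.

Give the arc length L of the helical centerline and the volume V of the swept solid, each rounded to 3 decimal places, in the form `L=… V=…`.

2πR = 2π·7 = 43.982297
per-turn = √(43.982297² + 28.5²) = √(1934.4425 + 812.25) = √2746.6925 = 52.408897
L = 7.75 × 52.408897 = 406.168950
V = π·0.5² × L = 0.785398 × 406.168950 = 319.004347

L=406.169 V=319.004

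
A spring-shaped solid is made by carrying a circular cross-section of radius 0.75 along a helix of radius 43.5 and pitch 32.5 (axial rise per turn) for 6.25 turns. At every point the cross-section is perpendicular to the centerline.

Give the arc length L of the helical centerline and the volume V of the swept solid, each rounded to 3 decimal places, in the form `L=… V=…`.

L=1720.275 V=3039.977

2πR = 2π·43.5 = 273.318561
per-turn = √(273.318561² + 32.5²) = √(74703.0357 + 1056.25) = √75759.2857 = 275.244048
L = 6.25 × 275.244048 = 1720.275297
V = π·0.75² × L = 1.767146 × 1720.275297 = 3039.977383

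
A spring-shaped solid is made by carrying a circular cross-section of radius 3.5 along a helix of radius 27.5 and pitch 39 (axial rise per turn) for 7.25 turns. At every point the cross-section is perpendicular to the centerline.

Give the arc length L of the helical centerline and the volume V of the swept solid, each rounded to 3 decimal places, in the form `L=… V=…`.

2πR = 2π·27.5 = 172.787596
per-turn = √(172.787596² + 39²) = √(29855.5533 + 1521) = √31376.5533 = 177.134280
L = 7.25 × 177.134280 = 1284.223533
V = π·3.5² × L = 38.484510 × 1284.223533 = 49422.713419

L=1284.224 V=49422.713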